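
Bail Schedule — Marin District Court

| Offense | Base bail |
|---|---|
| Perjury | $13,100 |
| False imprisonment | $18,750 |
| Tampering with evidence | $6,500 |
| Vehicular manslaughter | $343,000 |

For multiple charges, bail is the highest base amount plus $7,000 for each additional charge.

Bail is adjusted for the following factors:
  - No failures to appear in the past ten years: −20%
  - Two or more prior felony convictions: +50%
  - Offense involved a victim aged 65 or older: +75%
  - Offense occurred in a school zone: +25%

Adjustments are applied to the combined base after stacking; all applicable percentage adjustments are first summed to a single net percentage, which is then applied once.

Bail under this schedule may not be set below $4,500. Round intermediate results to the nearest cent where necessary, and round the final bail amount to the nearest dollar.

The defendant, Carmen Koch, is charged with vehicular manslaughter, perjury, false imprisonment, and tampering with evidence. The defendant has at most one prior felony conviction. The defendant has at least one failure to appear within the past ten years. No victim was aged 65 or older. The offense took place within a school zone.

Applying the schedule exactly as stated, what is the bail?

$455,000

Base amounts from the schedule: vehicular manslaughter $343,000; perjury $13,100; false imprisonment $18,750; tampering with evidence $6,500.
Stacking rule: highest base plus $7,000 per additional charge. Highest is vehicular manslaughter at $343,000; 3 additional charges → +$21,000. Combined base = $364,000.
Offense occurred in a school zone (+25%): $364,000 × 1.25 = $455,000.
$455,000 is at or above the $4,500 minimum.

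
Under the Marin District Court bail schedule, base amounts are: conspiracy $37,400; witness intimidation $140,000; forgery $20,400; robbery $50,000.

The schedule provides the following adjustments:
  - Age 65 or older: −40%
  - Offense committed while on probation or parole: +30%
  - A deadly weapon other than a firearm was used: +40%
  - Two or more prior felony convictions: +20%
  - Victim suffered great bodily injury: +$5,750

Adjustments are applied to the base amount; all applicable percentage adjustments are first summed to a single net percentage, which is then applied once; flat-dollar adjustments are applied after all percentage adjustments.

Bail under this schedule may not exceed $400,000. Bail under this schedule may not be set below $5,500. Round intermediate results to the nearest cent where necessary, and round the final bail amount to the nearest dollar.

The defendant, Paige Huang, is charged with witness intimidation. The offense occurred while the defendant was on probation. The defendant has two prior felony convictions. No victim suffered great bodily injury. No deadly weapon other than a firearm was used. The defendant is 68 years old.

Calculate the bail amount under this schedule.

Base amounts from the schedule: witness intimidation $140,000.
Single charge. Combined base = $140,000.
Net percentage adjustment: −40% +30% +20% = +10%. $140,000 × 1.1 = $154,000.
$154,000 is within the $400,000 maximum.
$154,000 is at or above the $5,500 minimum.

$154,000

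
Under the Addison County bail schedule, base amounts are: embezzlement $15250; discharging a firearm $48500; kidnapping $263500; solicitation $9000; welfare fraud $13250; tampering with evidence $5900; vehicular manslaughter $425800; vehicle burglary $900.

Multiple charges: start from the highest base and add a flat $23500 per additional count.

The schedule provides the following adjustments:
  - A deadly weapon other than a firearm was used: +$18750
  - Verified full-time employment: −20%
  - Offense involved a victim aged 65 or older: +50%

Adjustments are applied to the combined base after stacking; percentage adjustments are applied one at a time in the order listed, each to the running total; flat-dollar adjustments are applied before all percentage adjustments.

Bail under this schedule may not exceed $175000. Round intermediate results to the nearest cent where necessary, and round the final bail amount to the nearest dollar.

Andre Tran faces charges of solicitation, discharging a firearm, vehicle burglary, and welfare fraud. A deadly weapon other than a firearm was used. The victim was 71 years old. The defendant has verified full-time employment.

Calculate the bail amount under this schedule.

$165300

Base amounts from the schedule: solicitation $9000; discharging a firearm $48500; vehicle burglary $900; welfare fraud $13250.
Stacking rule: highest base plus $23500 per additional charge. Highest is discharging a firearm at $48500; 3 additional charges → +$70500. Combined base = $119000.
A deadly weapon other than a firearm was used (+$18750 flat): $119000 + $18750 = $137750.
Verified full-time employment (−20%): $137750 × 0.8 = $110200.
Offense involved a victim aged 65 or older (+50%): $110200 × 1.5 = $165300.
$165300 is within the $175000 maximum.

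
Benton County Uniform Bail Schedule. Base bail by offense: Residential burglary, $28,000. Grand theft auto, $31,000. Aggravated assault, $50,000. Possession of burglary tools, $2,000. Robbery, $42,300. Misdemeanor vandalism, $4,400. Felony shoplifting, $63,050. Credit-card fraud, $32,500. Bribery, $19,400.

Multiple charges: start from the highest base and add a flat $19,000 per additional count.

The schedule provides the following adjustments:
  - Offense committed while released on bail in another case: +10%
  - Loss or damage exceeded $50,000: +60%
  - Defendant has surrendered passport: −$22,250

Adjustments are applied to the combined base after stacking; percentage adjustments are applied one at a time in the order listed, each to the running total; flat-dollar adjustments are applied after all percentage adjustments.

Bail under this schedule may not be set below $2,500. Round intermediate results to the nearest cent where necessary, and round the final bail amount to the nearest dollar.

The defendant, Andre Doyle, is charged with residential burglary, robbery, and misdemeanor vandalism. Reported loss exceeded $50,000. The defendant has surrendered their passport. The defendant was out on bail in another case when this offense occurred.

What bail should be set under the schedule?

$119,078

Base amounts from the schedule: residential burglary $28,000; robbery $42,300; misdemeanor vandalism $4,400.
Stacking rule: highest base plus $19,000 per additional charge. Highest is robbery at $42,300; 2 additional charges → +$38,000. Combined base = $80,300.
Offense committed while released on bail in another case (+10%): $80,300 × 1.1 = $88,330.
Loss or damage exceeded $50,000 (+60%): $88,330 × 1.6 = $141,328.
Defendant has surrendered passport (−$22,250 flat): $141,328 − $22,250 = $119,078.
$119,078 is at or above the $2,500 minimum.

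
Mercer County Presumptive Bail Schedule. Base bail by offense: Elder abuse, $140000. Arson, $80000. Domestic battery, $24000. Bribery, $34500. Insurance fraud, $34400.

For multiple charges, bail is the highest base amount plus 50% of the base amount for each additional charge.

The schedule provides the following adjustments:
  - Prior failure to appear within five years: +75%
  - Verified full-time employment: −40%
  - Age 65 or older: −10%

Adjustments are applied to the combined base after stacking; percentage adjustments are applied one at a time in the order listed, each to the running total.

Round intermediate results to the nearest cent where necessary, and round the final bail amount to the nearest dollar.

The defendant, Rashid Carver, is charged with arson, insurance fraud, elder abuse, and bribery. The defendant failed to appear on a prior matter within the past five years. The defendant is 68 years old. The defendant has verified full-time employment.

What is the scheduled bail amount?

Base amounts from the schedule: arson $80000; insurance fraud $34400; elder abuse $140000; bribery $34500.
Stacking rule: highest base plus 50% of each additional charge. Highest is elder abuse at $140000. Additional: $80000 × 50% = $40000; $34400 × 50% = $17200; $34500 × 50% = $17250. Combined base = $140000 + $74450 = $214450.
Prior failure to appear within five years (+75%): $214450 × 1.75 = $375287.50.
Verified full-time employment (−40%): $375287.50 × 0.6 = $225172.50.
Age 65 or older (−10%): $225172.50 × 0.9 = $202655.25.
Rounded to the nearest dollar: $202655.

$202655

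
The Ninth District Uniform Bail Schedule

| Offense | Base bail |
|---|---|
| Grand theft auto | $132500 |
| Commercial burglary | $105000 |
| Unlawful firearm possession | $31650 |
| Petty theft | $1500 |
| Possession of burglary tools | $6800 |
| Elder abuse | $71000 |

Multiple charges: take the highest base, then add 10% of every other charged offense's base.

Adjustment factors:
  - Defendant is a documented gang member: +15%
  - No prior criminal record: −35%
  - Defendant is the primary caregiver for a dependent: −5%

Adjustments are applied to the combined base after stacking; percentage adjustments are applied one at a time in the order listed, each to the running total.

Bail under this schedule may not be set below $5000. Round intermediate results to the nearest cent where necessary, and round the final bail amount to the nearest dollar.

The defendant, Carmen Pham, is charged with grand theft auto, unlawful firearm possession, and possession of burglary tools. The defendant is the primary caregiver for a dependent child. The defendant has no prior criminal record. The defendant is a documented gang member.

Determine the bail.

Base amounts from the schedule: grand theft auto $132500; unlawful firearm possession $31650; possession of burglary tools $6800.
Stacking rule: highest base plus 10% of each additional charge. Highest is grand theft auto at $132500. Additional: $31650 × 10% = $3165; $6800 × 10% = $680. Combined base = $132500 + $3845 = $136345.
Defendant is a documented gang member (+15%): $136345 × 1.15 = $156796.75.
No prior criminal record (−35%): $156796.75 × 0.65 = $101917.89.
Defendant is the primary caregiver for a dependent (−5%): $101917.89 × 0.95 = $96822.
$96822 is at or above the $5000 minimum.

$96822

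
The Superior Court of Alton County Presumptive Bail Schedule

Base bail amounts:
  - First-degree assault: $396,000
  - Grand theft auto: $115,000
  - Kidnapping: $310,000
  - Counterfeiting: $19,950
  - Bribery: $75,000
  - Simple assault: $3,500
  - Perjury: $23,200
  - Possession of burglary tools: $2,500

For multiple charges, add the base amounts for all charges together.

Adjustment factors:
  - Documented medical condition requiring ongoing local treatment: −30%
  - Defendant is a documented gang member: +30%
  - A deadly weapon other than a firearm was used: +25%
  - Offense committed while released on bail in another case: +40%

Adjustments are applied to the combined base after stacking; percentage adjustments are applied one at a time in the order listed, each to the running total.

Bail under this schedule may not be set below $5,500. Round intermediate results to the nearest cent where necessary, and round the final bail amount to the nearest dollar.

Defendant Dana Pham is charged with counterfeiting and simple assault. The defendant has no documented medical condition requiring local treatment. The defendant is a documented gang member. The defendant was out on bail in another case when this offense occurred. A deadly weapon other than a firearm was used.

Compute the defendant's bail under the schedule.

Base amounts from the schedule: counterfeiting $19,950; simple assault $3,500.
Stacking rule: sum of all bases. $19,950 + $3,500 = $23,450.
Defendant is a documented gang member (+30%): $23,450 × 1.3 = $30,485.
A deadly weapon other than a firearm was used (+25%): $30,485 × 1.25 = $38,106.25.
Offense committed while released on bail in another case (+40%): $38,106.25 × 1.4 = $53,348.75.
$53,348.75 is at or above the $5,500 minimum.
Rounded to the nearest dollar: $53,349.

$53,349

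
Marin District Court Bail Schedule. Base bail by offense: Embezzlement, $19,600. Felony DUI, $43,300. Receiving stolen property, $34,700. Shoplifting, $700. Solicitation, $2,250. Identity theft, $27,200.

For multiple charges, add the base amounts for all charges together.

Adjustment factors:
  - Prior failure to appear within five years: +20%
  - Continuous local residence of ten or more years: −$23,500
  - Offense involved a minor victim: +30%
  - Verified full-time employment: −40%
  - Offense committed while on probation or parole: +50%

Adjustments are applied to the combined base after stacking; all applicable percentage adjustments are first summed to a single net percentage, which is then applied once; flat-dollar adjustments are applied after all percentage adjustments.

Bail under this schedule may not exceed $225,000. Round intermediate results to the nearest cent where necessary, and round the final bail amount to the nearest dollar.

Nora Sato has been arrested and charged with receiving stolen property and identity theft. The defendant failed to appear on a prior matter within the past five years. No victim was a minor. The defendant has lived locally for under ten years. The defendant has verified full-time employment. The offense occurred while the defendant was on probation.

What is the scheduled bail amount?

$80,470

Base amounts from the schedule: receiving stolen property $34,700; identity theft $27,200.
Stacking rule: sum of all bases. $34,700 + $27,200 = $61,900.
Net percentage adjustment: +20% −40% +50% = +30%. $61,900 × 1.3 = $80,470.
$80,470 is within the $225,000 maximum.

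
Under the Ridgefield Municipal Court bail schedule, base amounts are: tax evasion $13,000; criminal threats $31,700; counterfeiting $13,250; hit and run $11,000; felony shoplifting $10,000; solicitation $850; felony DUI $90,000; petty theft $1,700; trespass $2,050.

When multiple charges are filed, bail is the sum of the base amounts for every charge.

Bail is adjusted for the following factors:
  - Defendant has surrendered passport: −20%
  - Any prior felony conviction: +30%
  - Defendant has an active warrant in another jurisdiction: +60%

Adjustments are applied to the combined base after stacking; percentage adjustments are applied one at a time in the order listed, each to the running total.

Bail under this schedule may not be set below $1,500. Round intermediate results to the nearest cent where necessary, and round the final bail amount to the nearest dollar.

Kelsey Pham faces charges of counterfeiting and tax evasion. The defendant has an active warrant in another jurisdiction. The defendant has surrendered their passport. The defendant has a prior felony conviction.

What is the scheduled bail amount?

$43,680

Base amounts from the schedule: counterfeiting $13,250; tax evasion $13,000.
Stacking rule: sum of all bases. $13,250 + $13,000 = $26,250.
Defendant has surrendered passport (−20%): $26,250 × 0.8 = $21,000.
Any prior felony conviction (+30%): $21,000 × 1.3 = $27,300.
Defendant has an active warrant in another jurisdiction (+60%): $27,300 × 1.6 = $43,680.
$43,680 is at or above the $1,500 minimum.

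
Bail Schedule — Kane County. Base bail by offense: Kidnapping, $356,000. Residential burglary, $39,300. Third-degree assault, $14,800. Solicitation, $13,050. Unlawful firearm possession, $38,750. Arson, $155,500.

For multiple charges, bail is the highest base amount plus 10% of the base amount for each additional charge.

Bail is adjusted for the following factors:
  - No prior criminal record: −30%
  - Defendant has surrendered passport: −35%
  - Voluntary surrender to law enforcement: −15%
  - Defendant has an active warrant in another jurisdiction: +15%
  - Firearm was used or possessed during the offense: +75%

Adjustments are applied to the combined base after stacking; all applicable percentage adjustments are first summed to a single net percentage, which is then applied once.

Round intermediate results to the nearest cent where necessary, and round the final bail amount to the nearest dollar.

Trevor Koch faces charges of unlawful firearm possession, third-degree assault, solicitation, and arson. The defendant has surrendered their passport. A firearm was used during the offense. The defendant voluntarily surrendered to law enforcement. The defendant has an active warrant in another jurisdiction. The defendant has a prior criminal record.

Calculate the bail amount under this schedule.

$227,024

Base amounts from the schedule: unlawful firearm possession $38,750; third-degree assault $14,800; solicitation $13,050; arson $155,500.
Stacking rule: highest base plus 10% of each additional charge. Highest is arson at $155,500. Additional: $38,750 × 10% = $3,875; $14,800 × 10% = $1,480; $13,050 × 10% = $1,305. Combined base = $155,500 + $6,660 = $162,160.
Net percentage adjustment: −35% −15% +15% +75% = +40%. $162,160 × 1.4 = $227,024.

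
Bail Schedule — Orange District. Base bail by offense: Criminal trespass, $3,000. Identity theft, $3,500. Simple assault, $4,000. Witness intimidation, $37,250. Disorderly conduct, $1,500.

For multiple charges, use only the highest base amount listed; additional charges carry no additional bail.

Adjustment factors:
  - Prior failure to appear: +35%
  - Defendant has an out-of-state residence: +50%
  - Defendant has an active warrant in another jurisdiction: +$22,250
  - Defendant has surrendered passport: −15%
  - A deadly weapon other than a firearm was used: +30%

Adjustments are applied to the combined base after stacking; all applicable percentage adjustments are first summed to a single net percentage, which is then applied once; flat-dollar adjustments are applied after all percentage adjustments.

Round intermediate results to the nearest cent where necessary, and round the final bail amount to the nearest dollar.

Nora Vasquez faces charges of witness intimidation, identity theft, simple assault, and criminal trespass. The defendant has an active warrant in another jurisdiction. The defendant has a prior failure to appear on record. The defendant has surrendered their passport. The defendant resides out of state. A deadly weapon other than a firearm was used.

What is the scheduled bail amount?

Base amounts from the schedule: witness intimidation $37,250; identity theft $3,500; simple assault $4,000; criminal trespass $3,000.
Stacking rule: use the highest base only. Highest is witness intimidation at $37,250. Combined base = $37,250.
Net percentage adjustment: +35% +50% −15% +30% = +100%. $37,250 × 2 = $74,500.
Defendant has an active warrant in another jurisdiction (+$22,250 flat): $74,500 + $22,250 = $96,750.

$96,750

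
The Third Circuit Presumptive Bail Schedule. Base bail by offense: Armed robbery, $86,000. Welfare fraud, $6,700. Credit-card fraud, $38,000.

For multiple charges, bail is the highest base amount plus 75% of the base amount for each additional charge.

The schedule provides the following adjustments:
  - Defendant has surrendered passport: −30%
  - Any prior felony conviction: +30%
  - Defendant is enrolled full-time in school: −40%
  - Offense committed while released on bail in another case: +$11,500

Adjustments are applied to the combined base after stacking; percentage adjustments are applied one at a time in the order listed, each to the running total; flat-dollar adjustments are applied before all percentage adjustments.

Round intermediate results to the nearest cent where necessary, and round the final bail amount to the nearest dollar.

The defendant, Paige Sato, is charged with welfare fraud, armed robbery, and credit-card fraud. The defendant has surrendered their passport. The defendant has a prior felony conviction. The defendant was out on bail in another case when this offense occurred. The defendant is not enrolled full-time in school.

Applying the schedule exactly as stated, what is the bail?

$119,233

Base amounts from the schedule: welfare fraud $6,700; armed robbery $86,000; credit-card fraud $38,000.
Stacking rule: highest base plus 75% of each additional charge. Highest is armed robbery at $86,000. Additional: $6,700 × 75% = $5,025; $38,000 × 75% = $28,500. Combined base = $86,000 + $33,525 = $119,525.
Offense committed while released on bail in another case (+$11,500 flat): $119,525 + $11,500 = $131,025.
Defendant has surrendered passport (−30%): $131,025 × 0.7 = $91,717.50.
Any prior felony conviction (+30%): $91,717.50 × 1.3 = $119,232.75.
Rounded to the nearest dollar: $119,233.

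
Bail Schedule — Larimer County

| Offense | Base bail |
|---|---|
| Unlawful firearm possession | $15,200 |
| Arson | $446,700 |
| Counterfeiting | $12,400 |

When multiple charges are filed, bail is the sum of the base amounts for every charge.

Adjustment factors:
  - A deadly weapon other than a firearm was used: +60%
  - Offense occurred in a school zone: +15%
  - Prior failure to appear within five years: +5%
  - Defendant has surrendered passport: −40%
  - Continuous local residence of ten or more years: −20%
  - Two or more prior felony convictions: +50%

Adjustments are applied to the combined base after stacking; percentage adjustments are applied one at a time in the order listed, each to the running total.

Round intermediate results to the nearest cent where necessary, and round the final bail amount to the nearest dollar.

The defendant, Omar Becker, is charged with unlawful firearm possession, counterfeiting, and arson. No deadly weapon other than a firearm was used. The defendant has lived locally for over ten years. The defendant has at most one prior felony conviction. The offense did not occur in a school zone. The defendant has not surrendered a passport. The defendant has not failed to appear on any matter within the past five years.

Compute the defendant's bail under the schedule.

Base amounts from the schedule: unlawful firearm possession $15,200; counterfeiting $12,400; arson $446,700.
Stacking rule: sum of all bases. $15,200 + $12,400 + $446,700 = $474,300.
Continuous local residence of ten or more years (−20%): $474,300 × 0.8 = $379,440.

$379,440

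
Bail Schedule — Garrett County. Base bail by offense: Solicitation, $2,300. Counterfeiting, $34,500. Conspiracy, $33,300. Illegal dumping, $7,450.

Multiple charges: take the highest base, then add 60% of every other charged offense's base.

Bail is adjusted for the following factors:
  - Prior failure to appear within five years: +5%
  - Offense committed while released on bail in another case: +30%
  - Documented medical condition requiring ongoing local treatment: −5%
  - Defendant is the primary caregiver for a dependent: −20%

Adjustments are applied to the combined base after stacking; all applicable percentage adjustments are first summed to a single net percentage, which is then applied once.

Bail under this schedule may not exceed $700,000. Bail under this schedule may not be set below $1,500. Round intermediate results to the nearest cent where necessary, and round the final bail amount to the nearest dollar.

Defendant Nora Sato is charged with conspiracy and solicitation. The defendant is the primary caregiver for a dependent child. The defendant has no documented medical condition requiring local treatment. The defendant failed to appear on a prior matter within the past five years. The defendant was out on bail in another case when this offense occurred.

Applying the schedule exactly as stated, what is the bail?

$39,882

Base amounts from the schedule: conspiracy $33,300; solicitation $2,300.
Stacking rule: highest base plus 60% of each additional charge. Highest is conspiracy at $33,300. Additional: $2,300 × 60% = $1,380. Combined base = $33,300 + $1,380 = $34,680.
Net percentage adjustment: +5% +30% −20% = +15%. $34,680 × 1.15 = $39,882.
$39,882 is within the $700,000 maximum.
$39,882 is at or above the $1,500 minimum.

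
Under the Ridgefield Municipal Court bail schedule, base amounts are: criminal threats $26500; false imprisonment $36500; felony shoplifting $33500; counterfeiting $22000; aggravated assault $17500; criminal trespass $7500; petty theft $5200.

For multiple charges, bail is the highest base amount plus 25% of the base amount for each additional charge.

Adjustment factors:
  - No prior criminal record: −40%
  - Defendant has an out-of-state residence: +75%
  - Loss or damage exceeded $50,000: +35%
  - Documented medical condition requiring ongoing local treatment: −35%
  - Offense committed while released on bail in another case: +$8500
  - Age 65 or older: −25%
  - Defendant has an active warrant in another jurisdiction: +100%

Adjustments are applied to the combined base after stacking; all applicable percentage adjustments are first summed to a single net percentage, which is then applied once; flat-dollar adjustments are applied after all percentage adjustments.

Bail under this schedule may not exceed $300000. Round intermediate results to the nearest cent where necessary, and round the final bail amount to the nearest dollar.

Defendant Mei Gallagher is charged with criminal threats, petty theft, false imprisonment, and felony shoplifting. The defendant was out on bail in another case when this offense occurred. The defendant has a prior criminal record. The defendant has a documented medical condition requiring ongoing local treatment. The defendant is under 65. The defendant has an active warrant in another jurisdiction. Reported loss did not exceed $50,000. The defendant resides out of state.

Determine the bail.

$135220

Base amounts from the schedule: criminal threats $26500; petty theft $5200; false imprisonment $36500; felony shoplifting $33500.
Stacking rule: highest base plus 25% of each additional charge. Highest is false imprisonment at $36500. Additional: $26500 × 25% = $6625; $5200 × 25% = $1300; $33500 × 25% = $8375. Combined base = $36500 + $16300 = $52800.
Net percentage adjustment: +75% −35% +100% = +140%. $52800 × 2.4 = $126720.
Offense committed while released on bail in another case (+$8500 flat): $126720 + $8500 = $135220.
$135220 is within the $300000 maximum.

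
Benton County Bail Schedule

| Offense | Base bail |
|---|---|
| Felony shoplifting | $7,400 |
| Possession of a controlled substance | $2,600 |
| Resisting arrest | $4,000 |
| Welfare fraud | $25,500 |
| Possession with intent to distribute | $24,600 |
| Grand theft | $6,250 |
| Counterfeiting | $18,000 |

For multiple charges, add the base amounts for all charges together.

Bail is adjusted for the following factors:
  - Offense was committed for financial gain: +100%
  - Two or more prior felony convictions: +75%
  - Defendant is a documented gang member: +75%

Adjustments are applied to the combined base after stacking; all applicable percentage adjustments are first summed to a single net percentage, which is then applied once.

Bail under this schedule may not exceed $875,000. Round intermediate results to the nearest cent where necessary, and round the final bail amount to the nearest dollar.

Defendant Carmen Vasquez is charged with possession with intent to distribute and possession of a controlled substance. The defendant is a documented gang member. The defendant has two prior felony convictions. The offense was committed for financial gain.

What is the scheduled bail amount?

$95,200

Base amounts from the schedule: possession with intent to distribute $24,600; possession of a controlled substance $2,600.
Stacking rule: sum of all bases. $24,600 + $2,600 = $27,200.
Net percentage adjustment: +100% +75% +75% = +250%. $27,200 × 3.5 = $95,200.
$95,200 is within the $875,000 maximum.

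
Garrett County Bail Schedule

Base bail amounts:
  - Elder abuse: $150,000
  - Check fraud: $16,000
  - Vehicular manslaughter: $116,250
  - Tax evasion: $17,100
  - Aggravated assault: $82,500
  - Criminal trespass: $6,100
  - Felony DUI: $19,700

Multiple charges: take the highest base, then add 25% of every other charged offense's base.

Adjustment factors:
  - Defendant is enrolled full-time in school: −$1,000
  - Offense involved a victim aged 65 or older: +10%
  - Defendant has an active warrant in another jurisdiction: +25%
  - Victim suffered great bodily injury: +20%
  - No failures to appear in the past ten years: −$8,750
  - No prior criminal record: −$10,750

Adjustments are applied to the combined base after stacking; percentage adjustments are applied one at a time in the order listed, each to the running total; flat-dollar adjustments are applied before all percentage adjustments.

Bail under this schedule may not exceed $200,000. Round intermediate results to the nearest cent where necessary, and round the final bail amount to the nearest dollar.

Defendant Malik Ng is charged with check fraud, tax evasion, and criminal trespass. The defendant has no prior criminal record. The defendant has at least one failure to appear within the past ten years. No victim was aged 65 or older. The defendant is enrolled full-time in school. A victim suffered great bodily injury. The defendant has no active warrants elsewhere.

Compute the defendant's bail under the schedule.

$13,050

Base amounts from the schedule: check fraud $16,000; tax evasion $17,100; criminal trespass $6,100.
Stacking rule: highest base plus 25% of each additional charge. Highest is tax evasion at $17,100. Additional: $16,000 × 25% = $4,000; $6,100 × 25% = $1,525. Combined base = $17,100 + $5,525 = $22,625.
Defendant is enrolled full-time in school (−$1,000 flat): $22,625 − $1,000 = $21,625.
No prior criminal record (−$10,750 flat): $21,625 − $10,750 = $10,875.
Victim suffered great bodily injury (+20%): $10,875 × 1.2 = $13,050.
$13,050 is within the $200,000 maximum.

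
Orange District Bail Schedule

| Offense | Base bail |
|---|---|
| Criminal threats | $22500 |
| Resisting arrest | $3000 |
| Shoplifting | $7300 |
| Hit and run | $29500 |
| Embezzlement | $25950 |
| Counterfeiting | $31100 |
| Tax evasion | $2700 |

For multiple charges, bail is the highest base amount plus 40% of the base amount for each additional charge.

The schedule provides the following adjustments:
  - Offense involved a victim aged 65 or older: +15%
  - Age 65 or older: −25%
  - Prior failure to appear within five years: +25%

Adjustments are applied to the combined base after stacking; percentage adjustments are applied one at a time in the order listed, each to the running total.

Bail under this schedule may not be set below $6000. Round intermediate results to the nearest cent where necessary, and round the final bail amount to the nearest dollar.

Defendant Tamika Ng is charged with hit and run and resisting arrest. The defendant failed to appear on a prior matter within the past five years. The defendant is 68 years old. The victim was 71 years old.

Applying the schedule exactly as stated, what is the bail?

Base amounts from the schedule: hit and run $29500; resisting arrest $3000.
Stacking rule: highest base plus 40% of each additional charge. Highest is hit and run at $29500. Additional: $3000 × 40% = $1200. Combined base = $29500 + $1200 = $30700.
Offense involved a victim aged 65 or older (+15%): $30700 × 1.15 = $35305.
Age 65 or older (−25%): $35305 × 0.75 = $26478.75.
Prior failure to appear within five years (+25%): $26478.75 × 1.25 = $33098.44.
$33098.44 is at or above the $6000 minimum.
Rounded to the nearest dollar: $33098.

$33098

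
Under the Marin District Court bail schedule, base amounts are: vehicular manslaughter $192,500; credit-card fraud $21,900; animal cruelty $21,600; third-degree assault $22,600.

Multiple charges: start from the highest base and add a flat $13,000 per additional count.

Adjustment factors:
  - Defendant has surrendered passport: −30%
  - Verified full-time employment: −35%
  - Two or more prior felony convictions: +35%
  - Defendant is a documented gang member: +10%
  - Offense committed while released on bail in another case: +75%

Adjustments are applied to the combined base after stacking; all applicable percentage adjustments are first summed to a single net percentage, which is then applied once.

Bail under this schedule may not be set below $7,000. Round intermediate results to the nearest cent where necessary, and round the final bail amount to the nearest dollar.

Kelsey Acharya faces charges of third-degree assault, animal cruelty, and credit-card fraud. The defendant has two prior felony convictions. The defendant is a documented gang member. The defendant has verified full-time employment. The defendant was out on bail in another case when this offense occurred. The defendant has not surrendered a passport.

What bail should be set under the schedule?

Base amounts from the schedule: third-degree assault $22,600; animal cruelty $21,600; credit-card fraud $21,900.
Stacking rule: highest base plus $13,000 per additional charge. Highest is third-degree assault at $22,600; 2 additional charges → +$26,000. Combined base = $48,600.
Net percentage adjustment: −35% +35% +10% +75% = +85%. $48,600 × 1.85 = $89,910.
$89,910 is at or above the $7,000 minimum.

$89,910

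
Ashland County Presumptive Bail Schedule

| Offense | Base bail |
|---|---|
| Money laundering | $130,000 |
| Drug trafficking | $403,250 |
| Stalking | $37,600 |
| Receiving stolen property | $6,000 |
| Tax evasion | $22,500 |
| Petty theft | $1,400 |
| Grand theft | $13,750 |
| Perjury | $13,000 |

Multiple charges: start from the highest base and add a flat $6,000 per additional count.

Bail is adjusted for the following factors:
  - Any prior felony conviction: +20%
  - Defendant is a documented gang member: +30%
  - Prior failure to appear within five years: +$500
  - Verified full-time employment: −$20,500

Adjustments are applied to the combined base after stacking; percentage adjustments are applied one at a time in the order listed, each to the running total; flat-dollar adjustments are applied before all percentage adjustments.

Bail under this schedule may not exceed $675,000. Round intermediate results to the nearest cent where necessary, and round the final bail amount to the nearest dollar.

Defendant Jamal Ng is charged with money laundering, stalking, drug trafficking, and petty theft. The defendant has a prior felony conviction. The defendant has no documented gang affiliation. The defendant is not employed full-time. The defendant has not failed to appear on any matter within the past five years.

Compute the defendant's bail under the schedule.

$505,500

Base amounts from the schedule: money laundering $130,000; stalking $37,600; drug trafficking $403,250; petty theft $1,400.
Stacking rule: highest base plus $6,000 per additional charge. Highest is drug trafficking at $403,250; 3 additional charges → +$18,000. Combined base = $421,250.
Any prior felony conviction (+20%): $421,250 × 1.2 = $505,500.
$505,500 is within the $675,000 maximum.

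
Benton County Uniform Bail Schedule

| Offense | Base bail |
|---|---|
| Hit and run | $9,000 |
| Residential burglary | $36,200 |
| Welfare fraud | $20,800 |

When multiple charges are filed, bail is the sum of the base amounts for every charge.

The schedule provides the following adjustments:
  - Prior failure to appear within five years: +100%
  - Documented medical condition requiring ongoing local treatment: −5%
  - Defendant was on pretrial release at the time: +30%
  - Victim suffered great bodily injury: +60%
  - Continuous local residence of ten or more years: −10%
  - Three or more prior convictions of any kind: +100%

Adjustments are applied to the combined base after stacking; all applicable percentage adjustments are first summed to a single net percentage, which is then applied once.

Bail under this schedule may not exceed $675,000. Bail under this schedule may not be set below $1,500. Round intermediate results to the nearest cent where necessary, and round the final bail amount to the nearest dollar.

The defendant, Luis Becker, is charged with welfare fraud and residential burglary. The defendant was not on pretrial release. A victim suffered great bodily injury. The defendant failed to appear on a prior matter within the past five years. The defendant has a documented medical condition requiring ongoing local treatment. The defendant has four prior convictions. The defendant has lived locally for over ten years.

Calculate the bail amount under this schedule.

Base amounts from the schedule: welfare fraud $20,800; residential burglary $36,200.
Stacking rule: sum of all bases. $20,800 + $36,200 = $57,000.
Net percentage adjustment: +100% −5% +60% −10% +100% = +245%. $57,000 × 3.45 = $196,650.
$196,650 is within the $675,000 maximum.
$196,650 is at or above the $1,500 minimum.

$196,650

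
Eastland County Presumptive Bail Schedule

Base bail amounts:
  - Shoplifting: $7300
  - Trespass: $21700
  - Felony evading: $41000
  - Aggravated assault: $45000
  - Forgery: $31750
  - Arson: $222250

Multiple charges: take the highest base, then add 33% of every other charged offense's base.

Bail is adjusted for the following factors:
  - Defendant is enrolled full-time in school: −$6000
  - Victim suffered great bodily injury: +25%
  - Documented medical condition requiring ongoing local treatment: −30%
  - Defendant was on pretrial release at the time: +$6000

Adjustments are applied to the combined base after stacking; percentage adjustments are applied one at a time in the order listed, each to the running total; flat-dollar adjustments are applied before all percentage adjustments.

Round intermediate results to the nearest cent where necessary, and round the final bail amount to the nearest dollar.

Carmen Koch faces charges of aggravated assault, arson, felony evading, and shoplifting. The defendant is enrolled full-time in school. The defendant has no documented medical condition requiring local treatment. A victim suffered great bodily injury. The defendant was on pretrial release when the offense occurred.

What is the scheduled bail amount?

Base amounts from the schedule: aggravated assault $45000; arson $222250; felony evading $41000; shoplifting $7300.
Stacking rule: highest base plus 33% of each additional charge. Highest is arson at $222250. Additional: $45000 × 33% = $14850; $41000 × 33% = $13530; $7300 × 33% = $2409. Combined base = $222250 + $30789 = $253039.
Defendant is enrolled full-time in school (−$6000 flat): $253039 − $6000 = $247039.
Defendant was on pretrial release at the time (+$6000 flat): $247039 + $6000 = $253039.
Victim suffered great bodily injury (+25%): $253039 × 1.25 = $316298.75.
Rounded to the nearest dollar: $316299.

$316299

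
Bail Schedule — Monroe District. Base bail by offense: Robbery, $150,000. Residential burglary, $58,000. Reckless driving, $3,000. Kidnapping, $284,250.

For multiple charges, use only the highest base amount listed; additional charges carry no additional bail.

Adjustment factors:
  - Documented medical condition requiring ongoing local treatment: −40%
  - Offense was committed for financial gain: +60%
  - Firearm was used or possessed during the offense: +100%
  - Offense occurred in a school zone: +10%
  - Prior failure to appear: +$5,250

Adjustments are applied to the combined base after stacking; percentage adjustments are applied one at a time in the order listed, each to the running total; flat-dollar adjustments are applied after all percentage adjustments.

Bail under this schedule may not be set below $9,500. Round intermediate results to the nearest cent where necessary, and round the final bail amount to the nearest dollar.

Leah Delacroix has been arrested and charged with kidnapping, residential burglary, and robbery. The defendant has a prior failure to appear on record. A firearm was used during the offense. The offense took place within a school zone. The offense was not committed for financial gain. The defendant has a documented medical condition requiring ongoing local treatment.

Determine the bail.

Base amounts from the schedule: kidnapping $284,250; residential burglary $58,000; robbery $150,000.
Stacking rule: use the highest base only. Highest is kidnapping at $284,250. Combined base = $284,250.
Documented medical condition requiring ongoing local treatment (−40%): $284,250 × 0.6 = $170,550.
Firearm was used or possessed during the offense (+100%): $170,550 × 2 = $341,100.
Offense occurred in a school zone (+10%): $341,100 × 1.1 = $375,210.
Prior failure to appear (+$5,250 flat): $375,210 + $5,250 = $380,460.
$380,460 is at or above the $9,500 minimum.

$380,460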